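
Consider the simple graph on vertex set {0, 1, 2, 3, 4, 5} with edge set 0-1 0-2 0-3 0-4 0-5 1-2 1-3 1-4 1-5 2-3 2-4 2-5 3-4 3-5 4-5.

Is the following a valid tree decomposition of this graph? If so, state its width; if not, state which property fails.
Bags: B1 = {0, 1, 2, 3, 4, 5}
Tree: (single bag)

Yes; width 5.

Vertex coverage: the bags together contain {0, 1, 2, 3, 4, 5}, the full vertex set. Edge coverage: each edge of G has both endpoints in at least one bag. Running intersection: for every vertex, the bags containing it form a connected subtree. All three properties hold, so this is a valid tree decomposition of width max|bag| − 1 = 5, and hence tw(G) ≤ 5.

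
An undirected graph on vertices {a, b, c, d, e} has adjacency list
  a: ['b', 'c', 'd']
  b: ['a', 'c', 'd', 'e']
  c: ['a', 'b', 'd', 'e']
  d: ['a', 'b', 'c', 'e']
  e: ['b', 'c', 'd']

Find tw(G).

A width-3 tree decomposition is:
Bags: B1 = {b, c, d, e}  B2 = {a, b, c, d}
Tree: B1–B2
Each bag holds 4 vertices, so the decomposition has width 3, which upper-bounds the treewidth. For the lower bound, the 4 vertices {b, c, d, e} are pairwise adjacent, and any tree decomposition puts a clique entirely inside one bag — forcing width ≥ 3. Combining the bounds, tw(G) = 3.

3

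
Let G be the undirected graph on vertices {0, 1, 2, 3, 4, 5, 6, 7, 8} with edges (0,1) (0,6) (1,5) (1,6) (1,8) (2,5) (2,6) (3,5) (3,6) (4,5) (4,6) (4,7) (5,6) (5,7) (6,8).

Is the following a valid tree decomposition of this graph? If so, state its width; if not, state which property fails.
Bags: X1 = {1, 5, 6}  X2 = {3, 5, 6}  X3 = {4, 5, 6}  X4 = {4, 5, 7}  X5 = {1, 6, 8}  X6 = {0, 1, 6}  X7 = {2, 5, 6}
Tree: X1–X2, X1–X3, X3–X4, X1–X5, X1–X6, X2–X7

Vertex coverage: the bags together contain {0, 1, 2, 3, 4, 5, 6, 7, 8}, the full vertex set. Edge coverage: each edge of G has both endpoints in at least one bag. Running intersection: for every vertex, the bags containing it form a connected subtree. All three properties hold, so this is a valid tree decomposition of width max|bag| − 1 = 2, and hence tw(G) ≤ 2.

Yes; width 2.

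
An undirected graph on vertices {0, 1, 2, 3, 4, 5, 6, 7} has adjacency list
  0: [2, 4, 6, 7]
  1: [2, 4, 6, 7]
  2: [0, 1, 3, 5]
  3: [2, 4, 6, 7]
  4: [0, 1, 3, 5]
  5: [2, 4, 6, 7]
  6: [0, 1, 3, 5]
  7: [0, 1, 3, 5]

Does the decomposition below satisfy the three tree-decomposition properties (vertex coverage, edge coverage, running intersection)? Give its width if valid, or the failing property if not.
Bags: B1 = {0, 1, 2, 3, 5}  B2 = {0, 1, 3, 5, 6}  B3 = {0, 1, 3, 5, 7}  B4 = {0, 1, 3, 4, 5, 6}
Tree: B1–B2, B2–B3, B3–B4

A tree decomposition must satisfy three properties: every vertex lies in some bag; for every edge, both endpoints lie together in some bag; and for every vertex, the bags containing it form a connected subtree. Here bags containing vertex 6 are not connected in the tree, so the decomposition is invalid.

No — bags containing vertex 6 are not connected in the tree.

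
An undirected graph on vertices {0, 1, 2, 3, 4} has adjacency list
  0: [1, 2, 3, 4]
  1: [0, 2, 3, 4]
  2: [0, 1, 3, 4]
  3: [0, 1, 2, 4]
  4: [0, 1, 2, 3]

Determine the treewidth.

A width-4 tree decomposition is:
Bags: B1 = {0, 1, 2, 3, 4}
Tree: (single bag)
A single bag containing all 5 vertices is trivially a valid decomposition of width 4. Conversely, {0, 1, 2, 3, 4} is a clique of size 5, and the vertices of any clique must share a bag in every tree decomposition; so some bag has ≥ 5 vertices and tw(G) ≥ 4. Therefore the treewidth is 4.

4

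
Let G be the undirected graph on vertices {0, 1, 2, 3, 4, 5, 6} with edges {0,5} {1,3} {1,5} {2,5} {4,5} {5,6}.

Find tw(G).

A width-1 tree decomposition is:
Bags: B1 = {4, 5}  B2 = {1, 5}  B3 = {0, 5}  B4 = {5, 6}  B5 = {2, 5}  B6 = {1, 3}
Tree: B1–B2, B2–B3, B1–B4, B2–B5, B2–B6
The largest bag has 2 vertices, giving width 1; this decomposition certifies tw(G) ≤ 1. G has an edge, so its treewidth is at least 1. Therefore the treewidth is 1.

1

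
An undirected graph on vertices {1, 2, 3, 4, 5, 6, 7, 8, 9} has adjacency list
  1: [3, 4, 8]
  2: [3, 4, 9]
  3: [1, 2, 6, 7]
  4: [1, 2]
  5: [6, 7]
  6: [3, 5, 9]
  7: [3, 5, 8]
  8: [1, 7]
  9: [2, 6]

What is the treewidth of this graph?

3

A width-3 tree decomposition is:
Bags: B1 = {1, 5, 7, 8}  B2 = {1, 3, 5, 7}  B3 = {1, 3, 5, 6}  B4 = {1, 3, 4, 6}  B5 = {2, 3, 4, 6}  B6 = {2, 4, 6, 9}
Tree: B1–B2, B2–B3, B3–B4, B4–B5, B5–B6
Each bag holds 4 vertices, so the decomposition has width 3, which upper-bounds the treewidth. For the lower bound: the 4 vertex sets {5,7,8}, {1}, {3}, {2,4,6,9} are disjoint, each induces a connected subgraph, and every pair is joined by at least one edge of G. Contracting each set to a single vertex therefore yields K_{4} as a minor, and since treewidth is minor-monotone, tw(G) ≥ tw(K_{4}) = 3. The upper and lower bounds meet at 3, so that is the treewidth.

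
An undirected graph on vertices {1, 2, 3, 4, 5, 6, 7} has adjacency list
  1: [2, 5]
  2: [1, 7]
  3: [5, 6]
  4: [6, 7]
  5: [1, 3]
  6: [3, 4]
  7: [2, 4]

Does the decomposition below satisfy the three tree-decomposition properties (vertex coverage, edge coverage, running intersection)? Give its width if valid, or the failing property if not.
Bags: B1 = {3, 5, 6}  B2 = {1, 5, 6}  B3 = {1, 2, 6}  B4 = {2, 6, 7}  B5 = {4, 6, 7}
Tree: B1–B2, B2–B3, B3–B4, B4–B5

Every vertex of G appears in some bag (union = {1, 2, 3, 4, 5, 6, 7}); every edge is covered by a bag; and for each vertex v the set of bags containing v is connected in the bag tree. The decomposition is therefore valid. The largest bag has 3 vertices, so the width is 2.

Yes; width 2.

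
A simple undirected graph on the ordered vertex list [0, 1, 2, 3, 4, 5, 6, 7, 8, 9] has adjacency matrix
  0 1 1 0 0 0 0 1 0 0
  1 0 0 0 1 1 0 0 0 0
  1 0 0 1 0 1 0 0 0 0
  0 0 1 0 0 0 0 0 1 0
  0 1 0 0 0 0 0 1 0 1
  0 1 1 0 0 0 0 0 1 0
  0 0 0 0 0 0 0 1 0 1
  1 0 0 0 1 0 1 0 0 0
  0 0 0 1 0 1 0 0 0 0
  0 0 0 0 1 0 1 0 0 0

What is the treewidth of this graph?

2

A width-2 tree decomposition is:
Bags: B1 = {6, 7, 9}  B2 = {4, 7, 9}  B3 = {0, 4, 7}  B4 = {0, 1, 4}  B5 = {0, 1, 2}  B6 = {1, 2, 5}  B7 = {2, 3, 5}  B8 = {3, 5, 8}
Tree: B1–B2, B2–B3, B3–B4, B4–B5, B5–B6, B6–B7, B7–B8
The largest bag has 3 vertices, giving width 2; this decomposition certifies tw(G) ≤ 2. Since 6–9–4–7–6 is a cycle in G, G is not acyclic. Forests are exactly the graphs of treewidth ≤ 1, so tw(G) ≥ 2. Therefore the treewidth is 2.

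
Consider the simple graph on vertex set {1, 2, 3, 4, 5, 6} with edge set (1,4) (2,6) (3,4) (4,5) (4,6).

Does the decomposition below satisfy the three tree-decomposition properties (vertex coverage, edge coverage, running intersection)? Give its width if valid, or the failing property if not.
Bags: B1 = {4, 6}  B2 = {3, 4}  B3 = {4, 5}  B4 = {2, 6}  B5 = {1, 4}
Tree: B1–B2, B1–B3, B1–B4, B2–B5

Checking the three conditions: (i) the bags cover all of {1, 2, 3, 4, 5, 6}; (ii) for each edge, some bag contains both endpoints; (iii) the bags containing any fixed vertex form a subtree. All hold, so the decomposition is valid with width 2 − 1 = 1.

Yes; width 1.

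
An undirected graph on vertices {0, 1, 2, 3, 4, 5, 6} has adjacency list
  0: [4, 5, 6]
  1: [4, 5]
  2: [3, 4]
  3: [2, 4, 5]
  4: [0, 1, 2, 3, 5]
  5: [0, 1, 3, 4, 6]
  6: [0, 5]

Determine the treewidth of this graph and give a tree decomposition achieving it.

Every bag has size at most 3, so the width is 3 − 1 = 2 and tw(G) ≤ 2. On the other hand G contains the 3-clique {2, 3, 4}. A clique must lie in a single bag of any decomposition, so no decomposition can have width below 2. Hence tw(G) = 2 exactly.

Treewidth 2.
One such decomposition:
Bags: B1 = {0, 4, 5}  B2 = {0, 5, 6}  B3 = {3, 4, 5}  B4 = {1, 4, 5}  B5 = {2, 3, 4}
Tree: B1–B2, B1–B3, B3–B4, B3–B5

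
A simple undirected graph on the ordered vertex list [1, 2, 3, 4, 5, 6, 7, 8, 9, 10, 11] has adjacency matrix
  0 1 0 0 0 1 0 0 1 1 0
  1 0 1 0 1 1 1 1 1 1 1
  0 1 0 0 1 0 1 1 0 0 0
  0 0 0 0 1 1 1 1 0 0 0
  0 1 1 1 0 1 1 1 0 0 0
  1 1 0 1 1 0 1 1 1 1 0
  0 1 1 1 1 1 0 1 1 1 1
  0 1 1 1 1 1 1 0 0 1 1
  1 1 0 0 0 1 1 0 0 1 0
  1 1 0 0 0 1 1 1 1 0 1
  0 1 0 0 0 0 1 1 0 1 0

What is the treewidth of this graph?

A width-4 tree decomposition is:
Bags: B1 = {2, 5, 6, 7, 8}  B2 = {2, 6, 7, 8, 10}  B3 = {2, 6, 7, 9, 10}  B4 = {1, 2, 6, 9, 10}  B5 = {4, 5, 6, 7, 8}  B6 = {2, 7, 8, 10, 11}  B7 = {2, 3, 5, 7, 8}
Tree: B1–B2, B2–B3, B3–B4, B1–B5, B2–B6, B1–B7
The largest bag has 5 vertices, giving width 4; this decomposition certifies tw(G) ≤ 4. On the other hand G contains the 5-clique {1, 2, 6, 9, 10}. A clique must lie in a single bag of any decomposition, so no decomposition can have width below 4. Hence tw(G) = 4 exactly.

4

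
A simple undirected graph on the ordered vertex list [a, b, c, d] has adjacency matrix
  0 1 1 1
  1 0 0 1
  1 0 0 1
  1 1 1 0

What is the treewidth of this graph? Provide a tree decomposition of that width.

Each bag holds 3 vertices, so the decomposition has width 2, which upper-bounds the treewidth. On the other hand G contains the 3-clique {a, c, d}. A clique must lie in a single bag of any decomposition, so no decomposition can have width below 2. Therefore the treewidth is 2.

Treewidth 2.
One such decomposition:
Bags: B1 = {a, b, d}  B2 = {a, c, d}
Tree: B1–B2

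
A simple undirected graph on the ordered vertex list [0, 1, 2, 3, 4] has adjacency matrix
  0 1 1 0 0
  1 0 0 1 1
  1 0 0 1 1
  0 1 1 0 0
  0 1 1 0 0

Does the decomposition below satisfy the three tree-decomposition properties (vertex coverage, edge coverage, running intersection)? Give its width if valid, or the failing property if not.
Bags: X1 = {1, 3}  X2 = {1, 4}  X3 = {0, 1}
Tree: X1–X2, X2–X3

No — vertex 2 appears in no bag.

A tree decomposition must satisfy three properties: every vertex lies in some bag; for every edge, both endpoints lie together in some bag; and for every vertex, the bags containing it form a connected subtree. Here vertex 2 appears in no bag, so the decomposition is invalid.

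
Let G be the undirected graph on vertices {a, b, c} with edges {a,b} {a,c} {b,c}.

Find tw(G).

2

A width-2 tree decomposition is:
Bags: B1 = {a, b, c}
Tree: (single bag)
With just one bag of size 3, the width is 3 − 1 = 2, so tw(G) ≤ 2. Conversely, {a, b, c} is a clique of size 3, and the vertices of any clique must share a bag in every tree decomposition; so some bag has ≥ 3 vertices and tw(G) ≥ 2. Hence tw(G) = 2 exactly.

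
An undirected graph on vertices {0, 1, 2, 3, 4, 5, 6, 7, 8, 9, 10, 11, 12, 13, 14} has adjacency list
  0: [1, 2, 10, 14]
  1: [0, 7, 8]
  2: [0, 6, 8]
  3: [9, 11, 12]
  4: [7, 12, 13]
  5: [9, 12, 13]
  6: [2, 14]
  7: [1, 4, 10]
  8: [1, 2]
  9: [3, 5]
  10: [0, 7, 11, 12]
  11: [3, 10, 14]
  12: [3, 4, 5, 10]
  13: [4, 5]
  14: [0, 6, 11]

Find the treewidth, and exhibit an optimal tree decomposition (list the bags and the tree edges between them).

Treewidth 3.
Bags: B1 = {1, 2, 6, 8}  B2 = {0, 1, 2, 6}  B3 = {0, 1, 6, 14}  B4 = {0, 1, 7, 14}  B5 = {0, 7, 10, 14}  B6 = {7, 10, 11, 14}  B7 = {4, 7, 10, 11}  B8 = {4, 10, 11, 12}  B9 = {3, 4, 11, 12}  B10 = {3, 4, 12, 13}  B11 = {3, 5, 12, 13}  B12 = {3, 5, 9, 13}
Tree: B1–B2, B2–B3, B3–B4, B4–B5, B5–B6, B6–B7, B7–B8, B8–B9, B9–B10, B10–B11, B11–B12

Every bag has size at most 4, so the width is 4 − 1 = 3 and tw(G) ≤ 3. For the lower bound: the 4 vertex sets {2,6,8}, {1}, {0}, {7,10,11,14} are disjoint, each induces a connected subgraph, and every pair is joined by at least one edge of G. Contracting each set to a single vertex therefore yields K_{4} as a minor, and since treewidth is minor-monotone, tw(G) ≥ tw(K_{4}) = 3. The upper and lower bounds meet at 3, so that is the treewidth.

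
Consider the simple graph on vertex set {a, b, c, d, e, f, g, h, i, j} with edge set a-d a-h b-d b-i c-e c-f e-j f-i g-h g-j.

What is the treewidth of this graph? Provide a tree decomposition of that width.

Treewidth 2.
One optimal decomposition is:
Bags: B1 = {c, e, j}  B2 = {c, g, j}  B3 = {c, g, h}  B4 = {a, c, h}  B5 = {a, c, d}  B6 = {b, c, d}  B7 = {b, c, i}  B8 = {c, f, i}
Tree: B1–B2, B2–B3, B3–B4, B4–B5, B5–B6, B6–B7, B7–B8

Every bag has size at most 3, so the width is 3 − 1 = 2 and tw(G) ≤ 2. The edges c–e–j–g–h–a–d–b–i–f–c form a cycle, so G is not a tree and its treewidth is at least 2. The upper and lower bounds meet at 2, so that is the treewidth.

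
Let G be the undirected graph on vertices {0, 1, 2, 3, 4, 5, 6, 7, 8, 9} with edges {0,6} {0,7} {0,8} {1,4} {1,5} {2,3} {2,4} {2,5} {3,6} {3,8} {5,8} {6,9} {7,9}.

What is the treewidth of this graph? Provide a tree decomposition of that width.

The largest bag has 3 vertices, giving width 2; this decomposition certifies tw(G) ≤ 2. Since 7–9–6–0–7 is a cycle in G, G is not acyclic. Forests are exactly the graphs of treewidth ≤ 1, so tw(G) ≥ 2. Therefore the treewidth is 2.

Treewidth 2.
One optimal decomposition is:
Bags: B1 = {0, 7, 9}  B2 = {0, 6, 9}  B3 = {0, 6, 8}  B4 = {3, 6, 8}  B5 = {3, 5, 8}  B6 = {2, 3, 5}  B7 = {1, 2, 5}  B8 = {1, 2, 4}
Tree: B1–B2, B2–B3, B3–B4, B4–B5, B5–B6, B6–B7, B7–B8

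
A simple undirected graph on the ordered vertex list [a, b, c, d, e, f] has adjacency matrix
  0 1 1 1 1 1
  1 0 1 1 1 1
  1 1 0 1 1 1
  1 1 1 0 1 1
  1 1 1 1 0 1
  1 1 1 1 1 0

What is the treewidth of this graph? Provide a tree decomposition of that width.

Treewidth 5.
One such decomposition:
Bags: B1 = {a, b, c, d, e, f}
Tree: (single bag)

With just one bag of size 6, the width is 6 − 1 = 5, so tw(G) ≤ 5. On the other hand G contains the 6-clique {a, b, c, d, e, f}. A clique must lie in a single bag of any decomposition, so no decomposition can have width below 5. Combining the bounds, tw(G) = 5.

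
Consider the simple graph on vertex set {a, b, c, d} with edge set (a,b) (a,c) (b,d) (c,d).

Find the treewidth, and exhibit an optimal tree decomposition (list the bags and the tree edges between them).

Every bag has size at most 3, so the width is 3 − 1 = 2 and tw(G) ≤ 2. Since a–c–d–b–a is a cycle in G, G is not acyclic. Forests are exactly the graphs of treewidth ≤ 1, so tw(G) ≥ 2. The upper and lower bounds meet at 2, so that is the treewidth.

Treewidth 2.
Bags: B1 = {a, c, d}  B2 = {a, b, d}
Tree: B1–B2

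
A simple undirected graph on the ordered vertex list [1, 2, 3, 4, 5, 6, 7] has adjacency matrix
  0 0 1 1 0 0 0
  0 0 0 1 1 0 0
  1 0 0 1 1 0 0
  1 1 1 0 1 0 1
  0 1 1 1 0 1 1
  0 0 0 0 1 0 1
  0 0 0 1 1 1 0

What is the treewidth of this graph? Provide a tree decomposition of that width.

Every bag has size at most 3, so the width is 3 − 1 = 2 and tw(G) ≤ 2. For the lower bound, the 3 vertices {1, 3, 4} are pairwise adjacent, and any tree decomposition puts a clique entirely inside one bag — forcing width ≥ 2. Hence tw(G) = 2 exactly.

Treewidth 2.
Bags: B1 = {4, 5, 7}  B2 = {5, 6, 7}  B3 = {2, 4, 5}  B4 = {3, 4, 5}  B5 = {1, 3, 4}
Tree: B1–B2, B1–B3, B1–B4, B4–B5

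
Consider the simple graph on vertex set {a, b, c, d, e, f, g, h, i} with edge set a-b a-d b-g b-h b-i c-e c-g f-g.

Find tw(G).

1

A width-1 tree decomposition is:
Bags: B1 = {a, d}  B2 = {a, b}  B3 = {b, g}  B4 = {b, i}  B5 = {c, g}  B6 = {b, h}  B7 = {c, e}  B8 = {f, g}
Tree: B1–B2, B2–B3, B2–B4, B3–B5, B2–B6, B5–B7, B5–B8
Every bag has size at most 2, so the width is 2 − 1 = 1 and tw(G) ≤ 1. Any graph with an edge has treewidth ≥ 1, and G has the edge d–a. Therefore the treewidth is 1.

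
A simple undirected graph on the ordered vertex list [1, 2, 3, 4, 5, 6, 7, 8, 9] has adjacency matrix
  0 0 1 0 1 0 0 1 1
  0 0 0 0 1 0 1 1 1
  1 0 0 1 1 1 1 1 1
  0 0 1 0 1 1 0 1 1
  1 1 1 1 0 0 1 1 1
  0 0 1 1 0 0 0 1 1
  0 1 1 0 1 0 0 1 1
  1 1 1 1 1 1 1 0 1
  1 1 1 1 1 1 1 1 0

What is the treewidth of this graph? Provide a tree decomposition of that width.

Treewidth 4.
Bags: B1 = {3, 5, 7, 8, 9}  B2 = {1, 3, 5, 8, 9}  B3 = {2, 5, 7, 8, 9}  B4 = {3, 4, 5, 8, 9}  B5 = {3, 4, 6, 8, 9}
Tree: B1–B2, B1–B3, B1–B4, B4–B5

Every bag has size at most 5, so the width is 5 − 1 = 4 and tw(G) ≤ 4. Conversely, {2, 5, 7, 8, 9} is a clique of size 5, and the vertices of any clique must share a bag in every tree decomposition; so some bag has ≥ 5 vertices and tw(G) ≥ 4. Therefore the treewidth is 4.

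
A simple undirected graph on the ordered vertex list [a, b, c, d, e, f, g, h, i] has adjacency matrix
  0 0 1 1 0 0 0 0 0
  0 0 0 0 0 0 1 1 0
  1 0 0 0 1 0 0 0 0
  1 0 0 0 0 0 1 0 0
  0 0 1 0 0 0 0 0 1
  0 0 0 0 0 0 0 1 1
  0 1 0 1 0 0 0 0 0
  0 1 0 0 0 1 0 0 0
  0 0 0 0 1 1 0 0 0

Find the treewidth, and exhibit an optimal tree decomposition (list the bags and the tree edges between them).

Treewidth 2.
One optimal decomposition is:
Bags: B1 = {a, c, e}  B2 = {a, e, i}  B3 = {a, f, i}  B4 = {a, f, h}  B5 = {a, b, h}  B6 = {a, b, g}  B7 = {a, d, g}
Tree: B1–B2, B2–B3, B3–B4, B4–B5, B5–B6, B6–B7

The largest bag has 3 vertices, giving width 2; this decomposition certifies tw(G) ≤ 2. The edges a–c–e–i–f–h–b–g–d–a form a cycle, so G is not a tree and its treewidth is at least 2. Therefore the treewidth is 2.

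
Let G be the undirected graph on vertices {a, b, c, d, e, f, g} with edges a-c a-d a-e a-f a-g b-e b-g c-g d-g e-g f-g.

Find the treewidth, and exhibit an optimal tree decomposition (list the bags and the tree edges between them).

Treewidth 2.
One optimal decomposition is:
Bags: B1 = {a, d, g}  B2 = {a, f, g}  B3 = {a, e, g}  B4 = {b, e, g}  B5 = {a, c, g}
Tree: B1–B2, B1–B3, B3–B4, B2–B5

Every bag has size at most 3, so the width is 3 − 1 = 2 and tw(G) ≤ 2. For the lower bound, the 3 vertices {a, d, g} are pairwise adjacent, and any tree decomposition puts a clique entirely inside one bag — forcing width ≥ 2. Hence tw(G) = 2 exactly.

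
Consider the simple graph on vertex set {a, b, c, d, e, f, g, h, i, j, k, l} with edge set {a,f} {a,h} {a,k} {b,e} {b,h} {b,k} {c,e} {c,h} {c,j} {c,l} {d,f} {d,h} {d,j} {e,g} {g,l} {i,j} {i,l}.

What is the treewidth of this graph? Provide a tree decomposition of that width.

Treewidth 3.
Bags: B1 = {e, g, i, l}  B2 = {c, e, i, l}  B3 = {c, e, i, j}  B4 = {b, c, e, j}  B5 = {b, c, h, j}  B6 = {b, d, h, j}  B7 = {b, d, h, k}  B8 = {a, d, h, k}  B9 = {a, d, f, k}
Tree: B1–B2, B2–B3, B3–B4, B4–B5, B5–B6, B6–B7, B7–B8, B8–B9

Each bag holds 4 vertices, so the decomposition has width 3, which upper-bounds the treewidth. For the lower bound: the 4 vertex sets {g,i,l}, {e}, {c}, {b,d,h,j} are disjoint, each induces a connected subgraph, and every pair is joined by at least one edge of G. Contracting each set to a single vertex therefore yields K_{4} as a minor, and since treewidth is minor-monotone, tw(G) ≥ tw(K_{4}) = 3. Combining the bounds, tw(G) = 3.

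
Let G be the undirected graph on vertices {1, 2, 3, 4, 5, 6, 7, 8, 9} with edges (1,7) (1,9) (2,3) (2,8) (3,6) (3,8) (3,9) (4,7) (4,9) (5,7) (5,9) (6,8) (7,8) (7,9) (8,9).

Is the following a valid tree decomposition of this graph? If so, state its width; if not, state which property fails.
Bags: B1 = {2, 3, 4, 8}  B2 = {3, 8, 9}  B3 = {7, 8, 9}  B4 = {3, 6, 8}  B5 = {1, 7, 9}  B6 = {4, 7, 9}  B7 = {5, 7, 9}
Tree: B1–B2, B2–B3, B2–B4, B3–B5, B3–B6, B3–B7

No — bags containing vertex 4 are not connected in the tree.

A tree decomposition must satisfy three properties: every vertex lies in some bag; for every edge, both endpoints lie together in some bag; and for every vertex, the bags containing it form a connected subtree. Here bags containing vertex 4 are not connected in the tree, so the decomposition is invalid.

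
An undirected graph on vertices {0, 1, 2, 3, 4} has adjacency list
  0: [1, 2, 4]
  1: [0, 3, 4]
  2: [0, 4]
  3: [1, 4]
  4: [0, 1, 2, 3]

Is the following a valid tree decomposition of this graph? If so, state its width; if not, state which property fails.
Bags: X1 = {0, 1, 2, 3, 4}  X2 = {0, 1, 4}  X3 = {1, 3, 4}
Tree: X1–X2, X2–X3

A tree decomposition must satisfy three properties: every vertex lies in some bag; for every edge, both endpoints lie together in some bag; and for every vertex, the bags containing it form a connected subtree. Here bags containing vertex 3 are not connected in the tree, so the decomposition is invalid.

No — bags containing vertex 3 are not connected in the tree.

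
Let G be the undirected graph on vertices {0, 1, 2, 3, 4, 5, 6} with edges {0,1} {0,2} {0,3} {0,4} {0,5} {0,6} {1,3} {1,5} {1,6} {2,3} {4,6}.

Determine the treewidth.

A width-2 tree decomposition is:
Bags: B1 = {0, 1, 3}  B2 = {0, 1, 6}  B3 = {0, 1, 5}  B4 = {0, 2, 3}  B5 = {0, 4, 6}
Tree: B1–B2, B2–B3, B1–B4, B2–B5
The largest bag has 3 vertices, giving width 2; this decomposition certifies tw(G) ≤ 2. For the lower bound, the 3 vertices {0, 1, 3} are pairwise adjacent, and any tree decomposition puts a clique entirely inside one bag — forcing width ≥ 2. Combining the bounds, tw(G) = 2.

2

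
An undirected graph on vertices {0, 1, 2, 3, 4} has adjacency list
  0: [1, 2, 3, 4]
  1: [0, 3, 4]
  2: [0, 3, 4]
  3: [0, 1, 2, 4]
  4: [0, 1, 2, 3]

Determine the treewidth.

3

A width-3 tree decomposition is:
Bags: B1 = {0, 1, 3, 4}  B2 = {0, 2, 3, 4}
Tree: B1–B2
Every bag has size at most 4, so the width is 4 − 1 = 3 and tw(G) ≤ 3. On the other hand G contains the 4-clique {0, 1, 3, 4}. A clique must lie in a single bag of any decomposition, so no decomposition can have width below 3. The upper and lower bounds meet at 3, so that is the treewidth.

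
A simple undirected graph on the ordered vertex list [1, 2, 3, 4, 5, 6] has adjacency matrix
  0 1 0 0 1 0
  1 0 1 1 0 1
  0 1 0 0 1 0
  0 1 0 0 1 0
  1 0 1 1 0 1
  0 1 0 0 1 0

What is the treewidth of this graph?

A width-2 tree decomposition is:
Bags: B1 = {2, 4, 5}  B2 = {2, 3, 5}  B3 = {1, 2, 5}  B4 = {2, 5, 6}
Tree: B1–B2, B2–B3, B3–B4
Every bag has size at most 3, so the width is 3 − 1 = 2 and tw(G) ≤ 2. Since 4–5–3–2–4 is a cycle in G, G is not acyclic. Forests are exactly the graphs of treewidth ≤ 1, so tw(G) ≥ 2. The upper and lower bounds meet at 2, so that is the treewidth.

2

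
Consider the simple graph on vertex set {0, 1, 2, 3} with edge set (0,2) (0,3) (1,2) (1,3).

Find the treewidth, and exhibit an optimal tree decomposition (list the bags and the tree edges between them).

Treewidth 2.
One such decomposition:
Bags: B1 = {0, 1, 2}  B2 = {0, 1, 3}
Tree: B1–B2

The largest bag has 3 vertices, giving width 2; this decomposition certifies tw(G) ≤ 2. For the lower bound, G contains the cycle 0–2–1–3–0, so G is not a forest; only forests have treewidth ≤ 1, hence tw(G) ≥ 2. Combining the bounds, tw(G) = 2.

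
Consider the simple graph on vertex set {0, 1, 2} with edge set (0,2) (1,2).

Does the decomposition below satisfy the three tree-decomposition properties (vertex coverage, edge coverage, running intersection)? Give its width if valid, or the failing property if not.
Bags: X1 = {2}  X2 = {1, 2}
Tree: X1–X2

No — vertex 0 appears in no bag.

A tree decomposition must satisfy three properties: every vertex lies in some bag; for every edge, both endpoints lie together in some bag; and for every vertex, the bags containing it form a connected subtree. Here vertex 0 appears in no bag, so the decomposition is invalid.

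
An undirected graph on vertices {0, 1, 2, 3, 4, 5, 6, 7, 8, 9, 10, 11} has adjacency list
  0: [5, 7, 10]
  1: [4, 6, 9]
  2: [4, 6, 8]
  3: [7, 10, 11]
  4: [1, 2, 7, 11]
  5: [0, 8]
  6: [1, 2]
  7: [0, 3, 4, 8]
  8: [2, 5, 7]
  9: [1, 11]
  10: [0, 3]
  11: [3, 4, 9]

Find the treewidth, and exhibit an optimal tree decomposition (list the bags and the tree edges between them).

Each bag holds 4 vertices, so the decomposition has width 3, which upper-bounds the treewidth. For the lower bound: the 4 vertex sets {1,6,9}, {11}, {4}, {2,3,7,8} are disjoint, each induces a connected subgraph, and every pair is joined by at least one edge of G. Contracting each set to a single vertex therefore yields K_{4} as a minor, and since treewidth is minor-monotone, tw(G) ≥ tw(K_{4}) = 3. The upper and lower bounds meet at 3, so that is the treewidth.

Treewidth 3.
One optimal decomposition is:
Bags: B1 = {1, 6, 9, 11}  B2 = {1, 4, 6, 11}  B3 = {2, 4, 6, 11}  B4 = {2, 3, 4, 11}  B5 = {2, 3, 4, 7}  B6 = {2, 3, 7, 8}  B7 = {3, 7, 8, 10}  B8 = {0, 7, 8, 10}  B9 = {0, 5, 8, 10}
Tree: B1–B2, B2–B3, B3–B4, B4–B5, B5–B6, B6–B7, B7–B8, B8–B9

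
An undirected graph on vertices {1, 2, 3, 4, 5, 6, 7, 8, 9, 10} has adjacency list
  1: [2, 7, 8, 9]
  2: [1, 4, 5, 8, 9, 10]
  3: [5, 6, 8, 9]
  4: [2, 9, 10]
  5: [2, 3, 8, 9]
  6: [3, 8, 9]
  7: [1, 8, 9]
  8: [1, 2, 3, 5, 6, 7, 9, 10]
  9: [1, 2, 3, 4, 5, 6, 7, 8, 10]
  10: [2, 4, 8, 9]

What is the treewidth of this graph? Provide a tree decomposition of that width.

The largest bag has 4 vertices, giving width 3; this decomposition certifies tw(G) ≤ 3. For the lower bound, the 4 vertices {1, 2, 8, 9} are pairwise adjacent, and any tree decomposition puts a clique entirely inside one bag — forcing width ≥ 3. Combining the bounds, tw(G) = 3.

Treewidth 3.
One optimal decomposition is:
Bags: B1 = {2, 5, 8, 9}  B2 = {2, 8, 9, 10}  B3 = {3, 5, 8, 9}  B4 = {1, 2, 8, 9}  B5 = {2, 4, 9, 10}  B6 = {3, 6, 8, 9}  B7 = {1, 7, 8, 9}
Tree: B1–B2, B1–B3, B2–B4, B2–B5, B3–B6, B4–B7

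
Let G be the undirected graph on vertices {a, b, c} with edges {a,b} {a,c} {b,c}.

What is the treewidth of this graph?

A width-2 tree decomposition is:
Bags: B1 = {a, b, c}
Tree: (single bag)
A single bag containing all 3 vertices is trivially a valid decomposition of width 2. On the other hand G contains the 3-clique {a, b, c}. A clique must lie in a single bag of any decomposition, so no decomposition can have width below 2. Therefore the treewidth is 2.

2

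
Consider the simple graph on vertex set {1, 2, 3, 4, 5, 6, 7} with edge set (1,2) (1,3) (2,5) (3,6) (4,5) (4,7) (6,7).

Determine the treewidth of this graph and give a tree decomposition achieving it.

Every bag has size at most 3, so the width is 3 − 1 = 2 and tw(G) ≤ 2. For the lower bound, G contains the cycle 2–5–4–7–6–3–1–2, so G is not a forest; only forests have treewidth ≤ 1, hence tw(G) ≥ 2. Hence tw(G) = 2 exactly.

Treewidth 2.
One such decomposition:
Bags: B1 = {2, 4, 5}  B2 = {2, 4, 7}  B3 = {2, 6, 7}  B4 = {2, 3, 6}  B5 = {1, 2, 3}
Tree: B1–B2, B2–B3, B3–B4, B4–B5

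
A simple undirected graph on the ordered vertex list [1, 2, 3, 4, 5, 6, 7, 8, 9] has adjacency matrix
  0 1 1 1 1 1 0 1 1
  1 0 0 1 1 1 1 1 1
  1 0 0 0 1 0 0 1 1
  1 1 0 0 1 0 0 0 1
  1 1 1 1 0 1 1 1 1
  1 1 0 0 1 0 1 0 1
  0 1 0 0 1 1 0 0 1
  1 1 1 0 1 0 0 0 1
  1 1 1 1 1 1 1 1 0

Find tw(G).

A width-4 tree decomposition is:
Bags: B1 = {1, 2, 5, 8, 9}  B2 = {1, 2, 5, 6, 9}  B3 = {1, 3, 5, 8, 9}  B4 = {2, 5, 6, 7, 9}  B5 = {1, 2, 4, 5, 9}
Tree: B1–B2, B1–B3, B2–B4, B2–B5
Every bag has size at most 5, so the width is 5 − 1 = 4 and tw(G) ≤ 4. For the lower bound, the 5 vertices {1, 2, 5, 8, 9} are pairwise adjacent, and any tree decomposition puts a clique entirely inside one bag — forcing width ≥ 4. The upper and lower bounds meet at 4, so that is the treewidth.

4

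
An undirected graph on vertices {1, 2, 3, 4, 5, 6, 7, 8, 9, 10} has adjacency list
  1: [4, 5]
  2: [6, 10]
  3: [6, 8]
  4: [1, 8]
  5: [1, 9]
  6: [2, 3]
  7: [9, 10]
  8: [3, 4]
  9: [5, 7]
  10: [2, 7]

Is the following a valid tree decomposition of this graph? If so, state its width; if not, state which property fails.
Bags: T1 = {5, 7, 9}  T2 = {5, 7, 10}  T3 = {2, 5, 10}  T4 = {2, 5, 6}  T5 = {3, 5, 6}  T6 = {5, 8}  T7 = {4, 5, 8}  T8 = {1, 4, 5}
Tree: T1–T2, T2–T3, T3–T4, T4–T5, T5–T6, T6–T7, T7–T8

A tree decomposition must satisfy three properties: every vertex lies in some bag; for every edge, both endpoints lie together in some bag; and for every vertex, the bags containing it form a connected subtree. Here edge (3,8) lies in no bag, so the decomposition is invalid.

No — edge (3,8) lies in no bag.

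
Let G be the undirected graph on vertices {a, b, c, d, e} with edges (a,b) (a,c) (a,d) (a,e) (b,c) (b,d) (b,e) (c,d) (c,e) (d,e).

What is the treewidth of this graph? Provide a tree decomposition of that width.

Treewidth 4.
One optimal decomposition is:
Bags: B1 = {a, b, c, d, e}
Tree: (single bag)

With just one bag of size 5, the width is 5 − 1 = 4, so tw(G) ≤ 4. Conversely, {a, b, c, d, e} is a clique of size 5, and the vertices of any clique must share a bag in every tree decomposition; so some bag has ≥ 5 vertices and tw(G) ≥ 4. The upper and lower bounds meet at 4, so that is the treewidth.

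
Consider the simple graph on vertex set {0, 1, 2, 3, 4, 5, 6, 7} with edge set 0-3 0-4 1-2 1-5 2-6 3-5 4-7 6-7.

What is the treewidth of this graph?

A width-2 tree decomposition is:
Bags: B1 = {2, 6, 7}  B2 = {2, 4, 7}  B3 = {0, 2, 4}  B4 = {0, 2, 3}  B5 = {2, 3, 5}  B6 = {1, 2, 5}
Tree: B1–B2, B2–B3, B3–B4, B4–B5, B5–B6
Every bag has size at most 3, so the width is 3 − 1 = 2 and tw(G) ≤ 2. For the lower bound, G contains the cycle 2–6–7–4–0–3–5–1–2, so G is not a forest; only forests have treewidth ≤ 1, hence tw(G) ≥ 2. The upper and lower bounds meet at 2, so that is the treewidth.

2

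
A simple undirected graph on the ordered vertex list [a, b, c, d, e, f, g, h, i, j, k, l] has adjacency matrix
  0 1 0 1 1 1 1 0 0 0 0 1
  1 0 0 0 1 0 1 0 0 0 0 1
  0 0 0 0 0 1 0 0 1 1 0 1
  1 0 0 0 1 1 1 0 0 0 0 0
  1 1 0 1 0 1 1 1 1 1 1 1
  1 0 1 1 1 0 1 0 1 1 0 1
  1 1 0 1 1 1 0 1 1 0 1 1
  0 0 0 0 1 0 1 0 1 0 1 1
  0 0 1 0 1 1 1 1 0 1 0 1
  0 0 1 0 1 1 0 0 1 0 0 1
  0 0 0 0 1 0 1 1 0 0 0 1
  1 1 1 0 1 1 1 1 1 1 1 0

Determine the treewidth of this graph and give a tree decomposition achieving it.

The largest bag has 5 vertices, giving width 4; this decomposition certifies tw(G) ≤ 4. On the other hand G contains the 5-clique {a, d, e, f, g}. A clique must lie in a single bag of any decomposition, so no decomposition can have width below 4. Combining the bounds, tw(G) = 4.

Treewidth 4.
Bags: B1 = {e, f, g, i, l}  B2 = {a, e, f, g, l}  B3 = {e, f, i, j, l}  B4 = {a, d, e, f, g}  B5 = {e, g, h, i, l}  B6 = {e, g, h, k, l}  B7 = {a, b, e, g, l}  B8 = {c, f, i, j, l}
Tree: B1–B2, B1–B3, B2–B4, B1–B5, B5–B6, B2–B7, B3–B8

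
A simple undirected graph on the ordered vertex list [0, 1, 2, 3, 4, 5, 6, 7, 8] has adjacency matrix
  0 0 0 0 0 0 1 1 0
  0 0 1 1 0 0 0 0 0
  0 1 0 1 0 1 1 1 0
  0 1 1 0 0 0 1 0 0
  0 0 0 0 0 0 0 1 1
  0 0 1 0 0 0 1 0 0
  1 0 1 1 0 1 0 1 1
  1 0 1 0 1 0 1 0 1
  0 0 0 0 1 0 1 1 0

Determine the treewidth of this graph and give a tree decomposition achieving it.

Treewidth 2.
One optimal decomposition is:
Bags: B1 = {0, 6, 7}  B2 = {6, 7, 8}  B3 = {2, 6, 7}  B4 = {2, 5, 6}  B5 = {2, 3, 6}  B6 = {1, 2, 3}  B7 = {4, 7, 8}
Tree: B1–B2, B1–B3, B3–B4, B4–B5, B5–B6, B2–B7

Each bag holds 3 vertices, so the decomposition has width 2, which upper-bounds the treewidth. Conversely, {1, 2, 3} is a clique of size 3, and the vertices of any clique must share a bag in every tree decomposition; so some bag has ≥ 3 vertices and tw(G) ≥ 2. Combining the bounds, tw(G) = 2.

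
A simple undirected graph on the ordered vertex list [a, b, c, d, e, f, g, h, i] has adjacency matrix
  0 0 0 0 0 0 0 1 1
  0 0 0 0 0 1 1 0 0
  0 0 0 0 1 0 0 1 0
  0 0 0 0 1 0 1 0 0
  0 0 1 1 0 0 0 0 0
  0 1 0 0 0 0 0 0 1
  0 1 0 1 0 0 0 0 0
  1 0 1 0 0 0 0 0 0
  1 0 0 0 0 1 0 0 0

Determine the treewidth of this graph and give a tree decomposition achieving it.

Treewidth 2.
Bags: B1 = {c, d, e}  B2 = {c, d, h}  B3 = {a, d, h}  B4 = {a, d, i}  B5 = {d, f, i}  B6 = {b, d, f}  B7 = {b, d, g}
Tree: B1–B2, B2–B3, B3–B4, B4–B5, B5–B6, B6–B7

Every bag has size at most 3, so the width is 3 − 1 = 2 and tw(G) ≤ 2. For the lower bound, G contains the cycle d–e–c–h–a–i–f–b–g–d, so G is not a forest; only forests have treewidth ≤ 1, hence tw(G) ≥ 2. Therefore the treewidth is 2.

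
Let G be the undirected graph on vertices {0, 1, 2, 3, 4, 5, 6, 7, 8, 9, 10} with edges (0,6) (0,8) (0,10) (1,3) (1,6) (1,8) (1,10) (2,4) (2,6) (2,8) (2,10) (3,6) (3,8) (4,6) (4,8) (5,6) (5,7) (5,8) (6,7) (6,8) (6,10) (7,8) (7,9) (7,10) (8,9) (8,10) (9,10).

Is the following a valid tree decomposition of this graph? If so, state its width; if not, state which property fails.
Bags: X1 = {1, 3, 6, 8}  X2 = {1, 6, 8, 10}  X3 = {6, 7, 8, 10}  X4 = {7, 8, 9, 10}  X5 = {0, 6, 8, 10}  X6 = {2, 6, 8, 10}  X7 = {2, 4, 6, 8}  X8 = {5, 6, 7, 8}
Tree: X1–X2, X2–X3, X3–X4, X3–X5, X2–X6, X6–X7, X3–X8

Yes; width 3.

Vertex coverage: the bags together contain {0, 1, 2, 3, 4, 5, 6, 7, 8, 9, 10}, the full vertex set. Edge coverage: each edge of G has both endpoints in at least one bag. Running intersection: for every vertex, the bags containing it form a connected subtree. All three properties hold, so this is a valid tree decomposition of width max|bag| − 1 = 3, and hence tw(G) ≤ 3.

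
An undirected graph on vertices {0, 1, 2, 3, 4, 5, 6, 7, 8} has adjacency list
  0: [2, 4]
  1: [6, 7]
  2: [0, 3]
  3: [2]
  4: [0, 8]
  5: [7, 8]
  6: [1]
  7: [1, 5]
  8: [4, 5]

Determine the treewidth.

A width-1 tree decomposition is:
Bags: B1 = {2, 3}  B2 = {0, 2}  B3 = {0, 4}  B4 = {4, 8}  B5 = {5, 8}  B6 = {5, 7}  B7 = {1, 7}  B8 = {1, 6}
Tree: B1–B2, B2–B3, B3–B4, B4–B5, B5–B6, B6–B7, B7–B8
The largest bag has 2 vertices, giving width 1; this decomposition certifies tw(G) ≤ 1. Any graph with an edge has treewidth ≥ 1, and G has the edge 3–2. Therefore the treewidth is 1.

1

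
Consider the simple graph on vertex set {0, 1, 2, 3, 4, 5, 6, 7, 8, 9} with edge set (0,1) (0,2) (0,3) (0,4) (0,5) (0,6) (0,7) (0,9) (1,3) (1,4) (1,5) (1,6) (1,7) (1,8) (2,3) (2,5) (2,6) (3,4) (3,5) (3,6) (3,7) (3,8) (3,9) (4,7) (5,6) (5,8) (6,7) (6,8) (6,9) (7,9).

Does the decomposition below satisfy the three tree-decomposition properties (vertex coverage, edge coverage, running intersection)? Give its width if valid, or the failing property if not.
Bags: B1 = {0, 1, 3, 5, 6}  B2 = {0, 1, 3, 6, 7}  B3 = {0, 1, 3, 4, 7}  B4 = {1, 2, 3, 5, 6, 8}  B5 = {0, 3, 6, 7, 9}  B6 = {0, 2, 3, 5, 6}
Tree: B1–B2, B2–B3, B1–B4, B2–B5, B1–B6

A tree decomposition must satisfy three properties: every vertex lies in some bag; for every edge, both endpoints lie together in some bag; and for every vertex, the bags containing it form a connected subtree. Here bags containing vertex 2 are not connected in the tree, so the decomposition is invalid.

No — bags containing vertex 2 are not connected in the tree.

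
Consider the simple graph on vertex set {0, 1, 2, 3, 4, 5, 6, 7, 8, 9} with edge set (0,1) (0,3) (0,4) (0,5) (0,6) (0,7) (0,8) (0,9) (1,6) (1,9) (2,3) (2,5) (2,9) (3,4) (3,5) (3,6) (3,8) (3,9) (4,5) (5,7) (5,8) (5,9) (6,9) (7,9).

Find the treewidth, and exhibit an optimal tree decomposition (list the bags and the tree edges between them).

Treewidth 3.
One optimal decomposition is:
Bags: B1 = {0, 3, 6, 9}  B2 = {0, 3, 5, 9}  B3 = {0, 3, 4, 5}  B4 = {0, 5, 7, 9}  B5 = {2, 3, 5, 9}  B6 = {0, 1, 6, 9}  B7 = {0, 3, 5, 8}
Tree: B1–B2, B2–B3, B2–B4, B2–B5, B1–B6, B3–B7

The largest bag has 4 vertices, giving width 3; this decomposition certifies tw(G) ≤ 3. Conversely, {0, 1, 6, 9} is a clique of size 4, and the vertices of any clique must share a bag in every tree decomposition; so some bag has ≥ 4 vertices and tw(G) ≥ 3. Therefore the treewidth is 3.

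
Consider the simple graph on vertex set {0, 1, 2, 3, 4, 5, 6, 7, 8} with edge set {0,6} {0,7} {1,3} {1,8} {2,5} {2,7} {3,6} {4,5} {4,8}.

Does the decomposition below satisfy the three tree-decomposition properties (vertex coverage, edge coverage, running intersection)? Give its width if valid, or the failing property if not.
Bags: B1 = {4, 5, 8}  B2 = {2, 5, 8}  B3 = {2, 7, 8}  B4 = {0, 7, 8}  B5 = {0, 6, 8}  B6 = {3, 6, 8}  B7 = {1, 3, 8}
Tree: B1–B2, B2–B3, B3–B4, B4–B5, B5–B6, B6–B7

Yes; width 2.

Checking the three conditions: (i) the bags cover all of {0, 1, 2, 3, 4, 5, 6, 7, 8}; (ii) for each edge, some bag contains both endpoints; (iii) the bags containing any fixed vertex form a subtree. All hold, so the decomposition is valid with width 3 − 1 = 2.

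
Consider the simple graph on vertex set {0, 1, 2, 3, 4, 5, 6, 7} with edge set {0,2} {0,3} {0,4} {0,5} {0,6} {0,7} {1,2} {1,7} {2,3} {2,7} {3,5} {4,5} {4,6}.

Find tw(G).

A width-2 tree decomposition is:
Bags: B1 = {0, 2, 3}  B2 = {0, 2, 7}  B3 = {0, 3, 5}  B4 = {0, 4, 5}  B5 = {0, 4, 6}  B6 = {1, 2, 7}
Tree: B1–B2, B1–B3, B3–B4, B4–B5, B2–B6
Each bag holds 3 vertices, so the decomposition has width 2, which upper-bounds the treewidth. For the lower bound, the 3 vertices {0, 2, 3} are pairwise adjacent, and any tree decomposition puts a clique entirely inside one bag — forcing width ≥ 2. Hence tw(G) = 2 exactly.

2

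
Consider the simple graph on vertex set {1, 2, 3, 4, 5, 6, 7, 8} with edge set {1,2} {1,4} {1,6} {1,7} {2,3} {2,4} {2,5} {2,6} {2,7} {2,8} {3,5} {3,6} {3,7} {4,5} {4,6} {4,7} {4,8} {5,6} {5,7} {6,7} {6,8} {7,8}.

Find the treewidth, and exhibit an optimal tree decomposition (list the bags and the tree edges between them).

Treewidth 4.
Bags: B1 = {2, 4, 5, 6, 7}  B2 = {1, 2, 4, 6, 7}  B3 = {2, 3, 5, 6, 7}  B4 = {2, 4, 6, 7, 8}
Tree: B1–B2, B1–B3, B1–B4

Every bag has size at most 5, so the width is 5 − 1 = 4 and tw(G) ≤ 4. For the lower bound, the 5 vertices {2, 3, 5, 6, 7} are pairwise adjacent, and any tree decomposition puts a clique entirely inside one bag — forcing width ≥ 4. Hence tw(G) = 4 exactly.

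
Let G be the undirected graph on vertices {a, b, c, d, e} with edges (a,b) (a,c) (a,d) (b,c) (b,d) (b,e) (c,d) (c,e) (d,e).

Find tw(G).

3

A width-3 tree decomposition is:
Bags: B1 = {a, b, c, d}  B2 = {b, c, d, e}
Tree: B1–B2
The largest bag has 4 vertices, giving width 3; this decomposition certifies tw(G) ≤ 3. On the other hand G contains the 4-clique {b, c, d, e}. A clique must lie in a single bag of any decomposition, so no decomposition can have width below 3. Combining the bounds, tw(G) = 3.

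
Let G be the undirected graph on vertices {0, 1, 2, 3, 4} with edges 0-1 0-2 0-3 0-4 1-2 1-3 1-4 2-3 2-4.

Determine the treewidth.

A width-3 tree decomposition is:
Bags: B1 = {0, 1, 2, 4}  B2 = {0, 1, 2, 3}
Tree: B1–B2
Every bag has size at most 4, so the width is 4 − 1 = 3 and tw(G) ≤ 3. Conversely, {0, 1, 2, 3} is a clique of size 4, and the vertices of any clique must share a bag in every tree decomposition; so some bag has ≥ 4 vertices and tw(G) ≥ 3. Combining the bounds, tw(G) = 3.

3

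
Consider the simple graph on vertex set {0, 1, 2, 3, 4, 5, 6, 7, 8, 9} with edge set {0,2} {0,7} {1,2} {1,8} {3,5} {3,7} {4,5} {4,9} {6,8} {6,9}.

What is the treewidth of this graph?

2

A width-2 tree decomposition is:
Bags: B1 = {0, 3, 7}  B2 = {0, 3, 5}  B3 = {0, 4, 5}  B4 = {0, 4, 9}  B5 = {0, 6, 9}  B6 = {0, 6, 8}  B7 = {0, 1, 8}  B8 = {0, 1, 2}
Tree: B1–B2, B2–B3, B3–B4, B4–B5, B5–B6, B6–B7, B7–B8
The largest bag has 3 vertices, giving width 2; this decomposition certifies tw(G) ≤ 2. The edges 0–7–3–5–4–9–6–8–1–2–0 form a cycle, so G is not a tree and its treewidth is at least 2. The upper and lower bounds meet at 2, so that is the treewidth.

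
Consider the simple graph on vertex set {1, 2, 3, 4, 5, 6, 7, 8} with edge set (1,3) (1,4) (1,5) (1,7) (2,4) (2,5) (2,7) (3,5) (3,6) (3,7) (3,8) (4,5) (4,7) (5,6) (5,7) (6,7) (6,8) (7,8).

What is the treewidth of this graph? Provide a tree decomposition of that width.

Treewidth 3.
Bags: B1 = {2, 4, 5, 7}  B2 = {1, 4, 5, 7}  B3 = {1, 3, 5, 7}  B4 = {3, 5, 6, 7}  B5 = {3, 6, 7, 8}
Tree: B1–B2, B2–B3, B3–B4, B4–B5

Each bag holds 4 vertices, so the decomposition has width 3, which upper-bounds the treewidth. On the other hand G contains the 4-clique {3, 6, 7, 8}. A clique must lie in a single bag of any decomposition, so no decomposition can have width below 3. The upper and lower bounds meet at 3, so that is the treewidth.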